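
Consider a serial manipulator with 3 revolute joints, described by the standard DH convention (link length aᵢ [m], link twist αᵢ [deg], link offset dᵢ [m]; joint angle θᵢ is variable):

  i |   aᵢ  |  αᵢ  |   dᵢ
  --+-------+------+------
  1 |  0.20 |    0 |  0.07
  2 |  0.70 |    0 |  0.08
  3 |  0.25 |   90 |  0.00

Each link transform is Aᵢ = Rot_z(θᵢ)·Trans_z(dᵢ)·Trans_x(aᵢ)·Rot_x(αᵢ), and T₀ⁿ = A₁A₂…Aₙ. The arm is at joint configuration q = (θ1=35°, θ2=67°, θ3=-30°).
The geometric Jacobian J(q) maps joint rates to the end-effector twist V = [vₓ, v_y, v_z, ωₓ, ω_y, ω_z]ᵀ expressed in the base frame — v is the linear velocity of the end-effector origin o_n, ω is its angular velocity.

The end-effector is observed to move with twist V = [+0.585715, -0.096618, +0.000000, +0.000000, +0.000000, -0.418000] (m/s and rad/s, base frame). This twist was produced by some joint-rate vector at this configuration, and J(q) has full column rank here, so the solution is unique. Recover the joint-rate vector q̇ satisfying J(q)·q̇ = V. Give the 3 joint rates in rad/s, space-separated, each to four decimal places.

-0.8910 0.3300 0.1430

o_n = [0.0955, 1.0372, 0.1500]
J₁: ẑ×o_n = [-1.0372, 0.0955, 0.0000], ω = ẑ
J2: z=[0.0000, 0.0000, 1.0000] o=[0.1638, 0.1147, 0.0700] → [-0.9225, -0.0683, 0.0000, 0.0000, 0.0000, 1.0000]
J3: z=[0.0000, 0.0000, 1.0000] o=[0.0183, 0.7994, 0.1500] → [-0.2378, 0.0773, 0.0000, 0.0000, 0.0000, 1.0000]
q̇ = J⁺·V = [-0.8910, 0.3300, 0.1430]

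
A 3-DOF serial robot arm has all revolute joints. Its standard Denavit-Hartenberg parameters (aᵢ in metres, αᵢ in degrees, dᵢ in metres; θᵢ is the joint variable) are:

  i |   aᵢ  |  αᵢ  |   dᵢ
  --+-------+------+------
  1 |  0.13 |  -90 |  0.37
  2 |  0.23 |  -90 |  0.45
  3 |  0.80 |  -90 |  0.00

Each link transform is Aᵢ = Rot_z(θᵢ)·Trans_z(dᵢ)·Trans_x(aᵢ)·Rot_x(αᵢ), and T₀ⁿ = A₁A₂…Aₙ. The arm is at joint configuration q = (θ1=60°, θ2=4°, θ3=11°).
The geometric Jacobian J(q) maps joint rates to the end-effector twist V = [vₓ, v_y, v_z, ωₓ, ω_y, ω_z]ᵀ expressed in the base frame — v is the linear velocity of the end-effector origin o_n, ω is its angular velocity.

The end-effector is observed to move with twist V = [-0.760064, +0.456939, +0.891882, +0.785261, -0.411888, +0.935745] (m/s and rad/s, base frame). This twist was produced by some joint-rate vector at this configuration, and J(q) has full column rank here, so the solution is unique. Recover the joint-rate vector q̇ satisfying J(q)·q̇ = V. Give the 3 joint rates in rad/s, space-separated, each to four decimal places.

0.4220 -0.8860 -0.5150

o_n = [0.3139, 1.1384, 0.2992]
J₁: ẑ×o_n = [-1.1384, 0.3139, 0.0000], ω = ẑ
J2: z=[-0.8660, 0.5000, 0.0000] o=[0.0650, 0.1126, 0.3700] → [-0.0354, -0.0613, -1.0128, -0.8660, 0.5000, 0.0000]
J3: z=[-0.0349, -0.0604, -0.9976] o=[-0.2100, 0.5363, 0.3540] → [0.6040, -0.5245, 0.0106, -0.0349, -0.0604, -0.9976]
q̇ = J⁺·V = [0.4220, -0.8860, -0.5150]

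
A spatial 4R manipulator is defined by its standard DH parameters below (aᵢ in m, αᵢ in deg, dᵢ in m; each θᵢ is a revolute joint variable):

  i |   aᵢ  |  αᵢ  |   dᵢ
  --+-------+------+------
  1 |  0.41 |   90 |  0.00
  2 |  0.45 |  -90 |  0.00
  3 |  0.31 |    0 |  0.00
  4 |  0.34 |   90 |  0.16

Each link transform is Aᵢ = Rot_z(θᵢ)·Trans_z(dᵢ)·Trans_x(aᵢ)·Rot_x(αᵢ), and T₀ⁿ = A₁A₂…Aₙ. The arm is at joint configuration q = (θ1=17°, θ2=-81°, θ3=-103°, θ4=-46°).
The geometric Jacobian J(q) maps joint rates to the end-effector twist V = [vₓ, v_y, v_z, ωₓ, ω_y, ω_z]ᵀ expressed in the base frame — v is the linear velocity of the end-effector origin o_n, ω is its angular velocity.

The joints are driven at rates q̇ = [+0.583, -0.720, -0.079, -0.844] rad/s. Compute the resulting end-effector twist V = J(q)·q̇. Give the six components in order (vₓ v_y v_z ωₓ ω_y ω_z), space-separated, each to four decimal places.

o_n = [0.6960, -0.2862, -0.0627]
J₁: ẑ×o_n = [0.2862, 0.6960, -0.0000], ω = ẑ
J2: z=[0.2924, -0.9563, 0.0000] o=[0.3921, 0.1199, 0.0000] → [0.0600, 0.0183, 0.1719, 0.2924, -0.9563, 0.0000]
J3: z=[0.9445, 0.2888, 0.1564] o=[0.4594, 0.1405, -0.4445] → [0.1770, -0.3236, -0.4713, 0.9445, 0.2888, 0.1564]
J4: z=[0.9445, 0.2888, 0.1564] o=[0.5373, -0.1516, -0.3756] → [0.1114, -0.2707, -0.1730, 0.9445, 0.2888, 0.1564]
V = J·q̇ = [0.0157, 0.6466, 0.0594, -1.0823, 0.4220, 0.4386]

0.0157 0.6466 0.0594 -1.0823 0.4220 0.4386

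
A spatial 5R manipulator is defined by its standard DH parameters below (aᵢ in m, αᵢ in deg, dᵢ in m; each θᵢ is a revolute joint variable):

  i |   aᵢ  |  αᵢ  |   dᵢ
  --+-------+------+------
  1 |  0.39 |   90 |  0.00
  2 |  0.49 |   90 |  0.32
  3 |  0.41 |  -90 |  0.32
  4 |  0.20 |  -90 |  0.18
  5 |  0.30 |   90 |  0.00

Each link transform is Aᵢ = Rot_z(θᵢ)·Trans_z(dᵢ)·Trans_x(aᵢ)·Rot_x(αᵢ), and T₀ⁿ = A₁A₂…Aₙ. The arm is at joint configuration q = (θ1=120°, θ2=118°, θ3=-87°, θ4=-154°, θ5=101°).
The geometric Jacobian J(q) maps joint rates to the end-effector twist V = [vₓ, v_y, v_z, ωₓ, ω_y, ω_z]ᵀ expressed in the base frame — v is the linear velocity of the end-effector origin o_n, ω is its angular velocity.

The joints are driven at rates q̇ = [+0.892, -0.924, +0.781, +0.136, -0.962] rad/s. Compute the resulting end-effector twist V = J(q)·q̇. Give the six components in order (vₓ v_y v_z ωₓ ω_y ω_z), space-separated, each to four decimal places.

o_n = [-0.2439, 0.4879, 0.5243]
J₁: ẑ×o_n = [-0.4879, -0.2439, 0.0000], ω = ẑ
J2: z=[0.8660, 0.5000, 0.0000] o=[-0.1950, 0.3377, 0.0000] → [0.2622, -0.4541, 0.1545, 0.8660, 0.5000, 0.0000]
J3: z=[-0.4415, 0.7647, 0.4695] o=[0.1971, 0.2985, 0.4326] → [-0.0188, -0.1666, 0.2537, -0.4415, 0.7647, 0.4695]
J4: z=[0.2797, -0.3798, 0.8817] o=[-0.2937, 0.3298, 0.6018] → [-0.1100, 0.0655, 0.0631, 0.2797, -0.3798, 0.8817]
J5: z=[-0.7705, 0.4591, 0.4422] o=[-0.1288, 0.4220, 0.7934] → [-0.1527, -0.2582, 0.0021, -0.7705, 0.4591, 0.4422]
V = J·q̇ = [-0.5603, 0.3292, 0.0619, -0.3657, -0.3581, 0.9532]

-0.5603 0.3292 0.0619 -0.3657 -0.3581 0.9532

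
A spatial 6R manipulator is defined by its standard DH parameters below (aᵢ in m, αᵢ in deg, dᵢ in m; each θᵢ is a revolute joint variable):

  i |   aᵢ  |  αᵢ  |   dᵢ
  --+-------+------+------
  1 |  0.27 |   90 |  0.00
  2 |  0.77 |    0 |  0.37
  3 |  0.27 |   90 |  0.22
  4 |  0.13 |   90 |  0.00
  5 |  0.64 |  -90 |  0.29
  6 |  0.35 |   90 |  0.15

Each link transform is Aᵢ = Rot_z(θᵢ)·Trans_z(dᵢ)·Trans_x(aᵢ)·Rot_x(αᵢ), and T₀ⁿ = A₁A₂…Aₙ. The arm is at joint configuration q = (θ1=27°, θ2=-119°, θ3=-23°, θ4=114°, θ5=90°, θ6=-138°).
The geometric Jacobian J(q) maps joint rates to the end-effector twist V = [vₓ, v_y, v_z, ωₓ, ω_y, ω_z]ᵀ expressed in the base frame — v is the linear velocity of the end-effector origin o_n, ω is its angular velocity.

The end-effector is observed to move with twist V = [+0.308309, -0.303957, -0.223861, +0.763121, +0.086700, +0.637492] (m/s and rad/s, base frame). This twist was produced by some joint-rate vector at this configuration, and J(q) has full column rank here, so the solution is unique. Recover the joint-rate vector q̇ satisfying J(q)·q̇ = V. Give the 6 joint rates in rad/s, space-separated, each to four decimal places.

o_n = [-0.4756, -1.1233, -0.8402]
J₁: ẑ×o_n = [1.1233, -0.4756, 0.0000], ω = ẑ
J2: z=[0.4540, -0.8910, 0.0000] o=[0.2406, 0.1226, 0.0000] → [0.7486, 0.3814, -1.2037, 0.4540, -0.8910, 0.0000]
J3: z=[0.4540, -0.8910, 0.0000] o=[0.0759, -0.3766, -0.6735] → [0.1485, 0.0757, -0.8304, 0.4540, -0.8910, 0.0000]
J4: z=[-0.5486, -0.2795, 0.7880] o=[-0.0138, -0.6692, -0.8397] → [0.3580, -0.3642, 0.1200, -0.5486, -0.2795, 0.7880]
J5: z=[-0.4568, -0.6892, -0.5624] o=[0.0773, -0.7561, -0.8071] → [-0.1838, 0.2959, -0.2133, -0.4568, -0.6892, -0.5624]
J6: z=[-0.7003, 0.6685, -0.2504] o=[-0.4063, -1.1348, -0.4659] → [-0.2473, -0.2447, 0.0383, -0.7003, 0.6685, -0.2504]
q̇ = J⁺·V = [0.1250, -0.1570, 0.7260, -0.0390, -0.9280, -0.0850]

0.1250 -0.1570 0.7260 -0.0390 -0.9280 -0.0850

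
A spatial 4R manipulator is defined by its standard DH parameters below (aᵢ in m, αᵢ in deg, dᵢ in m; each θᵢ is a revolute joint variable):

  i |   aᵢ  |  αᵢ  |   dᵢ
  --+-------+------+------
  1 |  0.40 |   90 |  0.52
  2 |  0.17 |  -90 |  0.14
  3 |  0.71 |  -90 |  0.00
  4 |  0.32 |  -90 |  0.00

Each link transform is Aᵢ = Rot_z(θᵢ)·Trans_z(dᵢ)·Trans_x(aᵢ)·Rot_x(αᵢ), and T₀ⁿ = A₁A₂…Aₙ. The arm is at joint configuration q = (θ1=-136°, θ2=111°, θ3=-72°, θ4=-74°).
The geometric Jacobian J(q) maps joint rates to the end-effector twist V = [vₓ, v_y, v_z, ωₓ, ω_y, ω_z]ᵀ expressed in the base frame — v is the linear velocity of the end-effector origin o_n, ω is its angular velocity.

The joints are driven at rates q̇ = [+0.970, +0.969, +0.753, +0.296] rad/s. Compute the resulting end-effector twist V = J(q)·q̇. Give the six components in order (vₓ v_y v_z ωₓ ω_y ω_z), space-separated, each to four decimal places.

-0.2517 -0.3317 0.1463 -0.0313 1.1897 0.9630

o_n = [-0.5983, 0.6721, 0.7987]
J₁: ẑ×o_n = [-0.6721, -0.5983, 0.0000], ω = ẑ
J2: z=[-0.6947, 0.7193, 0.0000] o=[-0.2877, -0.2779, 0.5200] → [0.2005, 0.1936, -0.4365, -0.6947, 0.7193, 0.0000]
J3: z=[0.6716, 0.6485, -0.3584] o=[-0.3412, -0.1348, 0.6787] → [0.3670, 0.0116, 0.7087, 0.6716, 0.6485, -0.3584]
J4: z=[0.4598, 0.0145, 0.8879] o=[-0.7537, 0.4055, 0.8835] → [-0.2380, 0.1769, 0.1204, 0.4598, 0.0145, 0.8879]
V = J·q̇ = [-0.2517, -0.3317, 0.1463, -0.0313, 1.1897, 0.9630]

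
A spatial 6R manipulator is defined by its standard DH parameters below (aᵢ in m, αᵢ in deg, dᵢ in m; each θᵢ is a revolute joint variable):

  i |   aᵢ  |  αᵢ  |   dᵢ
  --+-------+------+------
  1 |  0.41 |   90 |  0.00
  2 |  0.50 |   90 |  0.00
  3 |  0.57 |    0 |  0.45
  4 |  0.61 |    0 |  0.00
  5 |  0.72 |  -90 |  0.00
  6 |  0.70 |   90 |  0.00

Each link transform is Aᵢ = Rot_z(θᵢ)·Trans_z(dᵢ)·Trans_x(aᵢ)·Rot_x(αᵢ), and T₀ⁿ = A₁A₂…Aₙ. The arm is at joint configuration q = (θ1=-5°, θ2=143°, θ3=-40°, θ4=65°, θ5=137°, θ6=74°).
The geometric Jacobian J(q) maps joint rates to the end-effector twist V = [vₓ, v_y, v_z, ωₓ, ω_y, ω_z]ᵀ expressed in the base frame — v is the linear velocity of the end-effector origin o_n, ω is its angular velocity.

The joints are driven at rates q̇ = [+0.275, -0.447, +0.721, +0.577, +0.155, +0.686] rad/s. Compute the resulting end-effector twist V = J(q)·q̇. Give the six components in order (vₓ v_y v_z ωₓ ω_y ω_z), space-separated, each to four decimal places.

o_n = [-0.2346, -0.1537, 0.1959]
J₁: ẑ×o_n = [0.1537, -0.2346, 0.0000], ω = ẑ
J2: z=[-0.0872, -0.9962, 0.0000] o=[0.4084, -0.0357, 0.0000] → [-0.1951, 0.0171, -0.6303, -0.0872, -0.9962, 0.0000]
J3: z=[0.5995, -0.0525, 0.7986] o=[0.0106, -0.0009, 0.3009] → [0.1275, -0.1328, -0.1044, 0.5995, -0.0525, 0.7986]
J4: z=[0.5995, -0.0525, 0.7986] o=[-0.0350, 0.3709, 0.9231] → [0.4570, 0.2766, -0.3249, 0.5995, -0.0525, 0.7986]
J5: z=[0.5995, -0.0525, 0.7986] o=[-0.4973, 0.1525, 1.2558] → [0.3001, 0.8453, -0.1698, 0.5995, -0.0525, 0.7986]
J6: z=[0.3287, 0.9259, -0.1860] o=[0.0281, -0.1168, 0.8437] → [-0.6067, 0.2618, 0.2310, 0.3287, 0.9259, -0.1860]
V = J·q̇ = [0.1154, 0.3023, 0.1511, 1.1356, 1.0043, 1.3078]

0.1154 0.3023 0.1511 1.1356 1.0043 1.3078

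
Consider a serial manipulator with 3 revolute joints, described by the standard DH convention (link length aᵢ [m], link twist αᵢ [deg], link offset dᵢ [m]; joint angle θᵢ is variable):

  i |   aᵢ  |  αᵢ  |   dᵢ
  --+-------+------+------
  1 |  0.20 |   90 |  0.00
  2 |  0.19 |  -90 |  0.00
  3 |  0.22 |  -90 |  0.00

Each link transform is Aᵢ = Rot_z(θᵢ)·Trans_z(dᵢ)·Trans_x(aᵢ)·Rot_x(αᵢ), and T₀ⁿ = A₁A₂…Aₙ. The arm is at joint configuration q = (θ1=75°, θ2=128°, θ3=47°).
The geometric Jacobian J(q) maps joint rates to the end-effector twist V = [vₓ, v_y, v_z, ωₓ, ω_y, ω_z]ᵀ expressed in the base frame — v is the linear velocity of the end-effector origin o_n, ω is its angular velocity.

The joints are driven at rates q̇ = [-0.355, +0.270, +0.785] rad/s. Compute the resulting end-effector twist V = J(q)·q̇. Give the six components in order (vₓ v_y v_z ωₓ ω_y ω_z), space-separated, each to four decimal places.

o_n = [-0.1578, 0.0326, 0.2680]
J₁: ẑ×o_n = [-0.0326, -0.1578, 0.0000], ω = ẑ
J2: z=[0.9659, -0.2588, 0.0000] o=[0.0518, 0.1932, 0.0000] → [-0.0694, -0.2588, -0.2093, 0.9659, -0.2588, 0.0000]
J3: z=[-0.2040, -0.7612, -0.6157] o=[0.0215, 0.0802, 0.1497] → [-0.1193, 0.1345, -0.1268, -0.2040, -0.7612, -0.6157]
V = J·q̇ = [-0.1008, 0.0917, -0.1561, 0.1007, -0.6674, -0.8383]

-0.1008 0.0917 -0.1561 0.1007 -0.6674 -0.8383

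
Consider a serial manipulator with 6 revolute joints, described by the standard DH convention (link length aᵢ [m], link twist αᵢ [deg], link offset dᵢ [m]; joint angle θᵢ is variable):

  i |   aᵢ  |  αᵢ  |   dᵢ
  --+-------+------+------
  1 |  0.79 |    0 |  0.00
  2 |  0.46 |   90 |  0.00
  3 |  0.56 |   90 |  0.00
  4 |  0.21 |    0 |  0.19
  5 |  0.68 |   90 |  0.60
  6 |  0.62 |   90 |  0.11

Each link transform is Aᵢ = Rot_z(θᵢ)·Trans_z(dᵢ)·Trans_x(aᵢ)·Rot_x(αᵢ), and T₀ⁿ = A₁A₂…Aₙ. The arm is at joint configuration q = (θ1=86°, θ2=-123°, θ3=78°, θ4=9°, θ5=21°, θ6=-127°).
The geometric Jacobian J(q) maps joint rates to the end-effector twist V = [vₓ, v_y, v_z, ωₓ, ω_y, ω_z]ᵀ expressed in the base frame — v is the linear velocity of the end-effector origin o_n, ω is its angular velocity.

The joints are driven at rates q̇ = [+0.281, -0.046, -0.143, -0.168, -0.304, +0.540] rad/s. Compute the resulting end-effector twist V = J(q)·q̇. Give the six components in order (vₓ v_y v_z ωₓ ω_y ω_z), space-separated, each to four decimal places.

o_n = [0.7787, 0.1288, 1.0031]
J₁: ẑ×o_n = [-0.1288, 0.7787, 0.0000], ω = ẑ
J2: z=[0.0000, 0.0000, 1.0000] o=[0.0551, 0.7881, 0.0000] → [0.6593, 0.7236, -0.0000, 0.0000, 0.0000, 1.0000]
J3: z=[-0.6018, -0.7986, 0.0000] o=[0.4225, 0.5112, 0.0000] → [-0.8011, 0.6037, 0.5146, -0.6018, -0.7986, 0.0000]
J4: z=[0.7812, -0.5887, -0.2079] o=[0.5155, 0.4412, 0.5478] → [-0.3330, -0.4104, -0.0890, 0.7812, -0.5887, -0.2079]
J5: z=[0.7812, -0.5887, -0.2079] o=[0.6786, 0.2771, 0.7111] → [-0.2027, -0.2489, -0.0569, 0.7812, -0.5887, -0.2079]
J6: z=[0.6042, 0.6291, 0.4891] o=[1.0404, -0.4213, 1.1624] → [-0.3693, -0.0317, 0.4970, 0.6042, 0.6291, 0.4891]
V = J·q̇ = [-0.0338, 0.2267, 0.2271, 0.0436, 0.7318, 0.5972]

-0.0338 0.2267 0.2271 0.0436 0.7318 0.5972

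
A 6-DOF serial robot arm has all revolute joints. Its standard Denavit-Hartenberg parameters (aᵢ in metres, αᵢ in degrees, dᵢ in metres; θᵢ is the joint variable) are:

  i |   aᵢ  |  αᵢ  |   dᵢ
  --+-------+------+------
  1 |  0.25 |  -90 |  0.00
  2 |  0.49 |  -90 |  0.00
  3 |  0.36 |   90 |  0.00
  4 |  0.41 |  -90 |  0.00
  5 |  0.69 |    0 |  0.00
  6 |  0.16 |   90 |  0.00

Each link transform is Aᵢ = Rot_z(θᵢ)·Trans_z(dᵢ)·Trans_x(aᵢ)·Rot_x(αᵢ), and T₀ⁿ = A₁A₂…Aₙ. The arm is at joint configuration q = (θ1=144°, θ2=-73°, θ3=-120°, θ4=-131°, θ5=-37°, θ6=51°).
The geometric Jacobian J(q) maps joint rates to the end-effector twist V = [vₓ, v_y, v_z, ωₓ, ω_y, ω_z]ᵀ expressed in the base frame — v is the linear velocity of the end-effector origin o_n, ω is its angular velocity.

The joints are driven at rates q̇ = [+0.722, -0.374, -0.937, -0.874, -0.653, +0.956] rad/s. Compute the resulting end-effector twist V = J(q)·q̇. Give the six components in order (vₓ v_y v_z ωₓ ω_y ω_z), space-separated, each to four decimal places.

o_n = [0.6670, 0.1467, 0.5811]
J₁: ẑ×o_n = [-0.1467, 0.6670, 0.0000], ω = ẑ
J2: z=[-0.5878, -0.8090, 0.0000] o=[-0.2023, 0.1469, 0.0000] → [-0.4701, 0.3416, 0.7033, -0.5878, -0.8090, 0.0000]
J3: z=[-0.7737, 0.5621, -0.2924] o=[-0.3182, 0.2312, 0.4686] → [0.0386, -0.2010, -0.4884, -0.7737, 0.5621, -0.2924]
J4: z=[0.4987, 0.2557, -0.8282] o=[-0.4588, -0.0520, 0.2965] → [0.2374, -1.0743, -0.1887, 0.4987, 0.2557, -0.8282]
J5: z=[0.2127, -0.9624, -0.1691] o=[-0.1143, -0.0144, 0.5155] → [-0.0359, -0.1460, 0.7862, 0.2127, -0.9624, -0.1691]
J6: z=[0.2127, -0.9624, -0.1691] o=[0.5558, 0.1424, 0.4661] → [-0.1100, -0.0432, 0.1079, 0.2127, -0.9624, -0.1691]
V = J·q̇ = [-0.2554, 1.5351, -0.0507, 0.5733, -0.7392, 1.6686]

-0.2554 1.5351 -0.0507 0.5733 -0.7392 1.6686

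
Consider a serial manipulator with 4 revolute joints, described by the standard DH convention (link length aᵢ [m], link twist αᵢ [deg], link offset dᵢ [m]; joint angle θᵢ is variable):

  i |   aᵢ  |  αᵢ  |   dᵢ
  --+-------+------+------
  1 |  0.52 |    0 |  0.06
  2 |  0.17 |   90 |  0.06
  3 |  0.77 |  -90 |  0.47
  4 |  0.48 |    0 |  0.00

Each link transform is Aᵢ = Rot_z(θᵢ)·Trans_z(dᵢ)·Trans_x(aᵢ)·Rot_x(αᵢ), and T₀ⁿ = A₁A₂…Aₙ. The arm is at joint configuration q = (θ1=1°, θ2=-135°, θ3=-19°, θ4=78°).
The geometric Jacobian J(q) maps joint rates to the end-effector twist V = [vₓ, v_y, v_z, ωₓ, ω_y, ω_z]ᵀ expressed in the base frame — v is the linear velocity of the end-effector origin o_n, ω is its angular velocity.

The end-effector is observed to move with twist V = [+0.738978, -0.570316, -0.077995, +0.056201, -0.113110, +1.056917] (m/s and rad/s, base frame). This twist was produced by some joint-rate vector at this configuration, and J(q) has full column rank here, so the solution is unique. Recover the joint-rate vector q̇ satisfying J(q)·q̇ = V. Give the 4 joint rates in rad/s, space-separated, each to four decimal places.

o_n = [-0.1698, -0.7045, -0.1632]
J₁: ẑ×o_n = [0.7045, -0.1698, 0.0000], ω = ẑ
J2: z=[0.0000, 0.0000, 1.0000] o=[0.5199, 0.0091, 0.0600] → [0.7135, -0.6897, 0.0000, 0.0000, 0.0000, 1.0000]
J3: z=[-0.7193, 0.6947, 0.0000] o=[0.4018, -0.1132, 0.1200] → [-0.1967, -0.2037, 0.8224, -0.7193, 0.6947, 0.0000]
J4: z=[-0.2262, -0.2342, 0.9455] o=[-0.4420, -0.3104, -0.1307] → [0.3802, 0.2500, 0.1529, -0.2262, -0.2342, 0.9455]
q̇ = J⁺·V = [0.0330, 0.9010, -0.1190, 0.1300]

0.0330 0.9010 -0.1190 0.1300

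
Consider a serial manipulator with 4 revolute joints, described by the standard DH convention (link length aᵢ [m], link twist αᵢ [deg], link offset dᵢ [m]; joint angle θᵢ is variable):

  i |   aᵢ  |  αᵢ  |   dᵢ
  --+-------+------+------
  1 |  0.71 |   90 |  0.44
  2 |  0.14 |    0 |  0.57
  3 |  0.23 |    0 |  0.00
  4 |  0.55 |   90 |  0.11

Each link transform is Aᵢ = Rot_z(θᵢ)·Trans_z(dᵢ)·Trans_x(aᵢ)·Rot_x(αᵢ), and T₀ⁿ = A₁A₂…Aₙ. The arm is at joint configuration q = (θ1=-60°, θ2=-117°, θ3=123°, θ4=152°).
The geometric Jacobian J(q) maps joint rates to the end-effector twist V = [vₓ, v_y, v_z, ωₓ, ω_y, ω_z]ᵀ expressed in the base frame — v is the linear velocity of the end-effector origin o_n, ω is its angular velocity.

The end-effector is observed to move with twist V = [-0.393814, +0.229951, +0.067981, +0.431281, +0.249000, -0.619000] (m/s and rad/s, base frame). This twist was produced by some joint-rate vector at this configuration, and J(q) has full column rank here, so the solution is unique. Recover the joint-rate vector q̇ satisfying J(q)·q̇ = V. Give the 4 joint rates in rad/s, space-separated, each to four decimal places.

o_n = [-0.4063, -0.6563, 0.5453]
J₁: ẑ×o_n = [0.6563, -0.4063, 0.0000], ω = ẑ
J2: z=[-0.8660, -0.5000, 0.0000] o=[0.3550, -0.6149, 0.4400] → [-0.0527, 0.0912, -0.3448, -0.8660, -0.5000, 0.0000]
J3: z=[-0.8660, -0.5000, 0.0000] o=[-0.1704, -0.8448, 0.3153] → [-0.1150, 0.1993, -0.2812, -0.8660, -0.5000, 0.0000]
J4: z=[-0.8660, -0.5000, 0.0000] o=[-0.0560, -1.0429, 0.3393] → [-0.1030, 0.1784, -0.5100, -0.8660, -0.5000, 0.0000]
q̇ = J⁺·V = [-0.6190, -0.8240, -0.2180, 0.5440]

-0.6190 -0.8240 -0.2180 0.5440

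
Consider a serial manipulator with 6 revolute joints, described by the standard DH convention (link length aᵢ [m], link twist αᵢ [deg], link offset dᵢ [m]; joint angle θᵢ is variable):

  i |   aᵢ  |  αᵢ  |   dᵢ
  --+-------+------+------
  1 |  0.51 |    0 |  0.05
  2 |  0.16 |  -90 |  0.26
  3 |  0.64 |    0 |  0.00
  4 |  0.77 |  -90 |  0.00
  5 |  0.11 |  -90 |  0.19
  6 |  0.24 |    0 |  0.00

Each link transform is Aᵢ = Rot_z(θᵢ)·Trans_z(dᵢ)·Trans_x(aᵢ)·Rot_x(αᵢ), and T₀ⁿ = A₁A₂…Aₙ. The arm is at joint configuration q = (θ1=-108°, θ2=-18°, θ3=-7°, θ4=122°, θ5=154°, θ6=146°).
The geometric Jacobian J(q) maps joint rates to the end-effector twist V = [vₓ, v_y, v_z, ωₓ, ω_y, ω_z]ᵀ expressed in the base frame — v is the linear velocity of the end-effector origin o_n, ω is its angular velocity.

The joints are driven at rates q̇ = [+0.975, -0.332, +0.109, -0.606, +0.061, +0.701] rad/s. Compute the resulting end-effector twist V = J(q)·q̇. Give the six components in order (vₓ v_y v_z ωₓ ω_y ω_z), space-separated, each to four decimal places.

0.5903 -0.4756 -0.2927 0.0638 -0.1385 0.9473

o_n = [-0.3526, -0.8198, -0.3588]
J₁: ẑ×o_n = [0.8198, -0.3526, 0.0000], ω = ẑ
J2: z=[0.0000, 0.0000, 1.0000] o=[-0.1576, -0.4850, 0.0500] → [0.3348, -0.1950, 0.0000, 0.0000, 0.0000, 1.0000]
J3: z=[0.8090, -0.5878, 0.0000] o=[-0.2516, -0.6145, 0.3100] → [0.3931, 0.5410, -0.2255, 0.8090, -0.5878, 0.0000]
J4: z=[0.8090, -0.5878, 0.0000] o=[-0.6250, -1.1284, 0.3880] → [0.4389, 0.6041, 0.4098, 0.8090, -0.5878, 0.0000]
J5: z=[0.5327, 0.7332, 0.4226] o=[-0.4337, -0.8651, -0.3099] → [-0.0550, 0.0603, -0.0353, 0.5327, 0.7332, 0.4226]
J6: z=[0.6182, -0.6782, 0.3973] o=[-0.3961, -0.7313, -0.1400] → [0.1836, 0.1525, -0.0252, 0.6182, -0.6782, 0.3973]
V = J·q̇ = [0.5903, -0.4756, -0.2927, 0.0638, -0.1385, 0.9473]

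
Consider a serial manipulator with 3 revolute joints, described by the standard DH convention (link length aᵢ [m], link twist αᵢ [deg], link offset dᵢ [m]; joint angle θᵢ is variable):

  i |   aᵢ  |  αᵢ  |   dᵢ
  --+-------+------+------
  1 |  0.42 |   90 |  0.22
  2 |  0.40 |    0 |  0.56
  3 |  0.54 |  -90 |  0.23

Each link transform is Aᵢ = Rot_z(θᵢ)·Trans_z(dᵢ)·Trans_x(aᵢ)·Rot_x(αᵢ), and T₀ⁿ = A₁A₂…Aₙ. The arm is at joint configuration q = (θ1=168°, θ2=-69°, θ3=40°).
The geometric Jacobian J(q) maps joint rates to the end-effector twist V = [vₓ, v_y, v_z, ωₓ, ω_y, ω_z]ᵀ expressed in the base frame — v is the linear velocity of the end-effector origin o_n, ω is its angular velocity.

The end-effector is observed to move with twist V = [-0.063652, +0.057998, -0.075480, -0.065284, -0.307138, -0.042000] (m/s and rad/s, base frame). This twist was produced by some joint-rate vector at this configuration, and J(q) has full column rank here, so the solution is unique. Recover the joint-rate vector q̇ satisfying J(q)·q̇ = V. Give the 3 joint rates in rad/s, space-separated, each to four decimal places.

o_n = [-0.8488, 0.9881, -0.4152]
J₁: ẑ×o_n = [-0.9881, -0.8488, 0.0000], ω = ẑ
J2: z=[0.2079, 0.9781, 0.0000] o=[-0.4108, 0.0873, 0.2200] → [-0.6213, 0.1321, 0.6156, 0.2079, 0.9781, 0.0000]
J3: z=[0.2079, 0.9781, 0.0000] o=[-0.4346, 0.6649, -0.1534] → [-0.2561, 0.0544, 0.4723, 0.2079, 0.9781, 0.0000]
q̇ = J⁺·V = [-0.0420, 0.5080, -0.8220]

-0.0420 0.5080 -0.8220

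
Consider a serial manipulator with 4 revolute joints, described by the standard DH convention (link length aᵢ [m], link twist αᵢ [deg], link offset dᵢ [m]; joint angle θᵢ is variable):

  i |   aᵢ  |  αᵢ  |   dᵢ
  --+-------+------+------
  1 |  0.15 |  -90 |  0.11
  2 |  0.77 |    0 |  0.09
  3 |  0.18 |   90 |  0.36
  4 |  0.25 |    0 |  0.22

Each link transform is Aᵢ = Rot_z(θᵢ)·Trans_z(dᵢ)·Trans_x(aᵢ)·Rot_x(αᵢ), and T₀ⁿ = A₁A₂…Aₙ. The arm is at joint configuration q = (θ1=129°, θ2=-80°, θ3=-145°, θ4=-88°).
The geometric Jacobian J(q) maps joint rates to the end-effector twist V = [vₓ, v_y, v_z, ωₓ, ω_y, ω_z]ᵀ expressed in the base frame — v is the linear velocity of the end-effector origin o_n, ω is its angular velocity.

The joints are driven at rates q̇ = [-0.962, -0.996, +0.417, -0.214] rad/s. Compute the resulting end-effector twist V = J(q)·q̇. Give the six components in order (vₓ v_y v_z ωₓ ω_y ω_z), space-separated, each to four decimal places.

o_n = [-0.3480, 0.1117, 0.5793]
J₁: ẑ×o_n = [-0.1117, -0.3480, 0.0000], ω = ẑ
J2: z=[-0.7771, -0.6293, 0.0000] o=[-0.0944, 0.1166, 0.1100] → [-0.2953, 0.3647, -0.1558, -0.7771, -0.6293, 0.0000]
J3: z=[-0.7771, -0.6293, 0.0000] o=[-0.2485, 0.1638, 0.8683] → [0.1819, -0.2246, -0.0221, -0.7771, -0.6293, 0.0000]
J4: z=[-0.4450, 0.5495, -0.7071] o=[-0.4482, -0.1616, 0.7410] → [0.1044, -0.1428, -0.1767, -0.4450, 0.5495, -0.7071]
V = J·q̇ = [0.4551, -0.0916, 0.1838, 0.5452, 0.2468, -0.8107]

0.4551 -0.0916 0.1838 0.5452 0.2468 -0.8107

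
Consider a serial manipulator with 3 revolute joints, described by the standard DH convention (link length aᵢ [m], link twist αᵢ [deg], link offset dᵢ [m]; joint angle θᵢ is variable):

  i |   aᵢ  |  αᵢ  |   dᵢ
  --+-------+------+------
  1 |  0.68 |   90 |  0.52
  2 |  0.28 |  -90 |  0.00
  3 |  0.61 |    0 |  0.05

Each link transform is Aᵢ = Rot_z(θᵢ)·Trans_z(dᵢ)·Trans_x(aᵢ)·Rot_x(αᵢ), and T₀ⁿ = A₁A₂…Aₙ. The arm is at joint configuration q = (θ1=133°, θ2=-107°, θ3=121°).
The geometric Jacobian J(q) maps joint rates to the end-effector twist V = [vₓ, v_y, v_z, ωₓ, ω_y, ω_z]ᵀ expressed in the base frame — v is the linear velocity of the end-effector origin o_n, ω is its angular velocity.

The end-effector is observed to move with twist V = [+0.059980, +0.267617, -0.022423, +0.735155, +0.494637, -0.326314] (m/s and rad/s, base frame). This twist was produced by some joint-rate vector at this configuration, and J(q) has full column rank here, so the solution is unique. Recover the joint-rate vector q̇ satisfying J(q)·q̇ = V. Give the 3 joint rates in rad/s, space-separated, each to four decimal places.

-0.3690 0.8750 -0.1460

o_n = [-0.8856, 0.1830, 0.5381]
J₁: ẑ×o_n = [-0.1830, -0.8856, 0.0000], ω = ẑ
J2: z=[0.7314, 0.6820, 0.0000] o=[-0.4638, 0.4973, 0.5200] → [0.0123, -0.0132, 0.0578, 0.7314, 0.6820, 0.0000]
J3: z=[-0.6522, 0.6994, -0.2924] o=[-0.4079, 0.4374, 0.2522] → [0.1255, 0.3261, 0.5000, -0.6522, 0.6994, -0.2924]
q̇ = J⁺·V = [-0.3690, 0.8750, -0.1460]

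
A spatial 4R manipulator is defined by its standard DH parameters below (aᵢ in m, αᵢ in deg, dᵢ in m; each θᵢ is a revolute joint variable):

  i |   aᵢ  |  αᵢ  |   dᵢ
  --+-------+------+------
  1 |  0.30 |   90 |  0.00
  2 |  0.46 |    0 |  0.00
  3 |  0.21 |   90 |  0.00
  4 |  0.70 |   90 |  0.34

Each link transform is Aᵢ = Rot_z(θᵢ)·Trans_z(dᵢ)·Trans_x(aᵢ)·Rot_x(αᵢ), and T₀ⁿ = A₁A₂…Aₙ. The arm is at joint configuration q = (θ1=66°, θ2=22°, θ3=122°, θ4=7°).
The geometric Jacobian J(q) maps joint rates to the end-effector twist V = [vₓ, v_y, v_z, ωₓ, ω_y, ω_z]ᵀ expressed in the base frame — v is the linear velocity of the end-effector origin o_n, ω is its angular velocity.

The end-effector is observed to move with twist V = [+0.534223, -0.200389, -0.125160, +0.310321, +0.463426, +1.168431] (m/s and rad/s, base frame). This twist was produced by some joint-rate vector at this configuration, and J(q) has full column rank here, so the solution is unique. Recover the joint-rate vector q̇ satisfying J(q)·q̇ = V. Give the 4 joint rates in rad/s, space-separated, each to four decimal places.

o_n = [0.1570, 0.1429, 0.9792]
J₁: ẑ×o_n = [-0.1429, 0.1570, 0.0000], ω = ẑ
J2: z=[0.9135, -0.4067, 0.0000] o=[0.1220, 0.2741, 0.0000] → [-0.3983, -0.8945, -0.1056, 0.9135, -0.4067, 0.0000]
J3: z=[0.9135, -0.4067, 0.0000] o=[0.2955, 0.6637, 0.1723] → [-0.3282, -0.7371, -0.5321, 0.9135, -0.4067, 0.0000]
J4: z=[0.2391, 0.5370, 0.8090] o=[0.2264, 0.5085, 0.2958] → [0.6628, -0.2195, -0.0501, 0.2391, 0.5370, 0.8090]
q̇ = J⁺·V = [0.4120, -0.0650, 0.1600, 0.9350]

0.4120 -0.0650 0.1600 0.9350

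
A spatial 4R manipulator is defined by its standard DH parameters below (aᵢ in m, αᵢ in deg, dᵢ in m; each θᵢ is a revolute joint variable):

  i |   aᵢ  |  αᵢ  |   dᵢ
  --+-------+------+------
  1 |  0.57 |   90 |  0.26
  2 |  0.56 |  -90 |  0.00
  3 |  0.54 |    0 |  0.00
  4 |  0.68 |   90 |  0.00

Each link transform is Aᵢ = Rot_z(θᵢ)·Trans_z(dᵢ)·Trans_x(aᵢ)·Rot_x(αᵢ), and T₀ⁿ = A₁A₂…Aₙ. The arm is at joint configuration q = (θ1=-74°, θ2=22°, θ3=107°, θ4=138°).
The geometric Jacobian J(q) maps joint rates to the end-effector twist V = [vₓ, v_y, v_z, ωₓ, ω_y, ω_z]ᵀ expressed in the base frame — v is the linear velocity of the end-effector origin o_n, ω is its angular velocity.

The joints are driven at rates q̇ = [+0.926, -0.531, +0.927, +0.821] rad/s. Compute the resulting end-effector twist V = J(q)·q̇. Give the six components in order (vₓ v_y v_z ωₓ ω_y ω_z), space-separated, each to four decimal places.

o_n = [0.0904, -0.6777, 0.3030]
J₁: ẑ×o_n = [0.6777, 0.0904, -0.0000], ω = ẑ
J2: z=[-0.9613, -0.2756, 0.0000] o=[0.1571, -0.5479, 0.2600] → [-0.0118, 0.0413, 0.1064, -0.9613, -0.2756, 0.0000]
J3: z=[-0.1033, 0.3601, 0.9272] o=[0.3002, -1.0470, 0.4698] → [-0.4025, -0.2118, 0.0374, -0.1033, 0.3601, 0.9272]
J4: z=[-0.1033, 0.3601, 0.9272] o=[0.7563, -0.7640, 0.4106] → [-0.1187, -0.6285, 0.2309, -0.1033, 0.3601, 0.9272]
V = J·q̇ = [0.1633, -0.6505, 0.1677, 0.3299, 0.7758, 2.5467]

0.1633 -0.6505 0.1677 0.3299 0.7758 2.5467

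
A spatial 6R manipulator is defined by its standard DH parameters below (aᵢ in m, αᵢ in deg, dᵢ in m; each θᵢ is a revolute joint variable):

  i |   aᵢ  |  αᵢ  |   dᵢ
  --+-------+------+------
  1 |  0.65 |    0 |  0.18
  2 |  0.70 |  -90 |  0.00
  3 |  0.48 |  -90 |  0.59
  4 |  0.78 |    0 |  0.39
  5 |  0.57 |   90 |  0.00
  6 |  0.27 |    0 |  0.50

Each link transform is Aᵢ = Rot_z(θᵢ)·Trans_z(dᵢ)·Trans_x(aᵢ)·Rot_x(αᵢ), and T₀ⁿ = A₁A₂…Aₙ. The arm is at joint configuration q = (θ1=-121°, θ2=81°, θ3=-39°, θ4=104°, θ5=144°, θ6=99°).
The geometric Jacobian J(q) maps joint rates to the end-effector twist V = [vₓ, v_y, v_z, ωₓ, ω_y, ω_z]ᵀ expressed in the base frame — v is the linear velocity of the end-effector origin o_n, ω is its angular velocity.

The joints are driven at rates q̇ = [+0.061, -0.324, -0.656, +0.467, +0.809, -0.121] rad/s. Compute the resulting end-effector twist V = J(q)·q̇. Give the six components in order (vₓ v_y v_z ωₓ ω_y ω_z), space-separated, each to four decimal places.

o_n = [0.3847, -0.9844, -0.5632]
J₁: ẑ×o_n = [0.9844, 0.3847, -0.0000], ω = ẑ
J2: z=[0.0000, 0.0000, 1.0000] o=[-0.3348, -0.5572, 0.1800] → [0.4272, 0.7194, -0.0000, 0.0000, 0.0000, 1.0000]
J3: z=[0.6428, 0.7660, 0.0000] o=[0.2015, -1.0071, 0.1800] → [-0.5693, 0.4777, -0.1257, 0.6428, 0.7660, 0.0000]
J4: z=[0.4821, -0.4045, -0.7771] o=[0.8665, -0.7949, 0.4821] → [0.2756, 0.8783, -0.2862, 0.4821, -0.4045, -0.7771]
J5: z=[0.4821, -0.4045, -0.7771] o=[0.4557, -1.4382, 0.0602] → [0.6049, 0.3557, 0.1901, 0.4821, -0.4045, -0.7771]
J6: z=[-0.7928, 0.1762, -0.5835] o=[0.6682, -0.9267, -0.0741] → [-0.1198, -0.2222, 0.0957, -0.7928, 0.1762, -0.5835]
V = J·q̇ = [0.9277, 0.2018, 0.0910, 0.2894, -1.0400, -1.1840]

0.9277 0.2018 0.0910 0.2894 -1.0400 -1.1840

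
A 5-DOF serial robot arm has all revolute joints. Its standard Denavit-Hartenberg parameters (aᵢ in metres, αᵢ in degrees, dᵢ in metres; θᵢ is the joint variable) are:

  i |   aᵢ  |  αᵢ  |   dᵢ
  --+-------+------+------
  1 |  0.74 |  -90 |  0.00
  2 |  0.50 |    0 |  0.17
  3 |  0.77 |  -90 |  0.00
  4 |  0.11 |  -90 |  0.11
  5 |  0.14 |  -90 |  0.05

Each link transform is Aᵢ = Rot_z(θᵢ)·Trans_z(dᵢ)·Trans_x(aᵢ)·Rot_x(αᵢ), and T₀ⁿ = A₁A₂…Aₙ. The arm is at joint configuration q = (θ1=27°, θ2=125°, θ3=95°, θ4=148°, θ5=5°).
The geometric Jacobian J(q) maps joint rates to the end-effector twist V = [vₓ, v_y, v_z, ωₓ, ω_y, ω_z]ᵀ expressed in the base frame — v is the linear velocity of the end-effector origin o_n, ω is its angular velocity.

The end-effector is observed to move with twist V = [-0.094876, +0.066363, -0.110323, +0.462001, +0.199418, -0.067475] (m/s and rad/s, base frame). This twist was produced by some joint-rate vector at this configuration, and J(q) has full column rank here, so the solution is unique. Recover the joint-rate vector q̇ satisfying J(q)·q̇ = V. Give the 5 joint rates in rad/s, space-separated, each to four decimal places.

o_n = [0.0603, 0.1208, 0.0073]
J₁: ẑ×o_n = [-0.1208, 0.0603, 0.0000], ω = ẑ
J2: z=[-0.4540, 0.8910, 0.0000] o=[0.6593, 0.3360, 0.0000] → [0.0065, 0.0033, 0.6314, -0.4540, 0.8910, 0.0000]
J3: z=[-0.4540, 0.8910, 0.0000] o=[0.3266, 0.3572, -0.4096] → [0.3714, 0.1892, 0.3446, -0.4540, 0.8910, 0.0000]
J4: z=[0.5727, 0.2918, 0.7660] o=[-0.1989, 0.0894, 0.0854] → [-0.0468, 0.2433, -0.0577, 0.5727, 0.2918, 0.7660]
J5: z=[-0.0233, 0.9399, -0.3406] o=[-0.0458, 0.1020, 0.1097] → [-0.0899, -0.0385, -0.1002, -0.0233, 0.9399, -0.3406]
q̇ = J⁺·V = [-0.4920, 0.0730, -0.2840, 0.6480, 0.2110]

-0.4920 0.0730 -0.2840 0.6480 0.2110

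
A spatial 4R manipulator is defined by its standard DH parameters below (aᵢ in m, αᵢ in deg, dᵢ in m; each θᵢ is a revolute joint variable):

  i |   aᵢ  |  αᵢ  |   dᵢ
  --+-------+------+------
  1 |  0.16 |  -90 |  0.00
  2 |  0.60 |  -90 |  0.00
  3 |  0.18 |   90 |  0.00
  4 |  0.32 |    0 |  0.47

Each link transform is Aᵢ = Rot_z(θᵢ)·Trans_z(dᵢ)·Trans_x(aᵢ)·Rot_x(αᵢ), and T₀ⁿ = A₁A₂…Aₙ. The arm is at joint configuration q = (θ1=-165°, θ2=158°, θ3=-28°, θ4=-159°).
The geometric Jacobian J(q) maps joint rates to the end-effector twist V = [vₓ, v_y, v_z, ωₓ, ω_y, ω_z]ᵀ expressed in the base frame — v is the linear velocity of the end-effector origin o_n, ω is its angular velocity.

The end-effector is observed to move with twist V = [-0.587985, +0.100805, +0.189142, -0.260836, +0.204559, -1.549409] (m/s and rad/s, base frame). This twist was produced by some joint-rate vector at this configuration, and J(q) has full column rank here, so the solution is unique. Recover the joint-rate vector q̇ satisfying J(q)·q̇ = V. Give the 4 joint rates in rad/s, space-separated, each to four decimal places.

o_n = [0.1428, -0.3337, -0.2092]
J₁: ẑ×o_n = [0.3337, 0.1428, -0.0000], ω = ẑ
J2: z=[0.2588, -0.9659, 0.0000] o=[-0.1545, -0.0414, 0.0000] → [0.2020, 0.0541, 0.2116, 0.2588, -0.9659, 0.0000]
J3: z=[0.3618, 0.0970, 0.9272] o=[0.3828, 0.1026, -0.2248] → [0.4060, -0.2282, -0.1346, 0.3618, 0.0970, 0.9272]
J4: z=[-0.1919, -0.9655, 0.1759] o=[0.5470, 0.0591, -0.2843] → [-0.0035, -0.0567, -0.3149, -0.1919, -0.9655, 0.1759]
q̇ = J⁺·V = [-0.7260, -0.0320, -0.8380, -0.2640]

-0.7260 -0.0320 -0.8380 -0.2640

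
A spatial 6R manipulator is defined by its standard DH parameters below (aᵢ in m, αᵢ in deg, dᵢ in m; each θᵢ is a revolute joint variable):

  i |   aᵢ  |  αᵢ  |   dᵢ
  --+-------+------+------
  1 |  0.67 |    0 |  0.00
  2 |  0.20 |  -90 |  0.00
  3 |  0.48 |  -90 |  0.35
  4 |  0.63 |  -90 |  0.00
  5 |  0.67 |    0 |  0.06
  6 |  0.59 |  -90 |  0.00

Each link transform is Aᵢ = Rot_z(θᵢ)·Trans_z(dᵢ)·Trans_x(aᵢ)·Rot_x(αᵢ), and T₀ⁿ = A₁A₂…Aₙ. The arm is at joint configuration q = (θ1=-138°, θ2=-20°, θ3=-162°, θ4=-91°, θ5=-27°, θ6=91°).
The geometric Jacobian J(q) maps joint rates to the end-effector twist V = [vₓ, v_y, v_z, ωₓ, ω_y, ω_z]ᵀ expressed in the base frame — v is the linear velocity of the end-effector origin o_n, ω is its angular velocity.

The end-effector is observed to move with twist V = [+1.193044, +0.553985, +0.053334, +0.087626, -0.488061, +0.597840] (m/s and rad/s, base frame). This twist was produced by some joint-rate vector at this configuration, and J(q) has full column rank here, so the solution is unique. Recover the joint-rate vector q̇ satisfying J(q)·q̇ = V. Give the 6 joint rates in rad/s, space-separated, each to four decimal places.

0.0380 0.7390 0.4880 -0.1390 0.3380 -0.4900

o_n = [0.5227, -2.0166, -0.0562]
J₁: ẑ×o_n = [2.0166, 0.5227, -0.0000], ω = ẑ
J2: z=[0.0000, 0.0000, 1.0000] o=[-0.4979, -0.4483, 0.0000] → [1.5683, 1.0206, -0.0000, 0.0000, 0.0000, 1.0000]
J3: z=[0.3746, -0.9272, 0.0000] o=[-0.6833, -0.5232, 0.0000] → [0.0521, 0.0211, 0.5588, 0.3746, -0.9272, 0.0000]
J4: z=[-0.2865, -0.1158, 0.9511] o=[-0.1290, -0.6767, 0.1483] → [1.2980, 0.5612, 0.4593, -0.2865, -0.1158, 0.9511]
J5: z=[0.8882, 0.3400, 0.3090] o=[0.0973, -1.2647, 0.1449] → [0.1639, 0.3101, -0.8125, 0.8882, 0.3400, 0.3090]
J6: z=[0.8882, 0.3400, 0.3090] o=[0.2779, -1.8366, 0.4495] → [-0.1164, 0.5248, -0.2431, 0.8882, 0.3400, 0.3090]
q̇ = J⁺·V = [0.0380, 0.7390, 0.4880, -0.1390, 0.3380, -0.4900]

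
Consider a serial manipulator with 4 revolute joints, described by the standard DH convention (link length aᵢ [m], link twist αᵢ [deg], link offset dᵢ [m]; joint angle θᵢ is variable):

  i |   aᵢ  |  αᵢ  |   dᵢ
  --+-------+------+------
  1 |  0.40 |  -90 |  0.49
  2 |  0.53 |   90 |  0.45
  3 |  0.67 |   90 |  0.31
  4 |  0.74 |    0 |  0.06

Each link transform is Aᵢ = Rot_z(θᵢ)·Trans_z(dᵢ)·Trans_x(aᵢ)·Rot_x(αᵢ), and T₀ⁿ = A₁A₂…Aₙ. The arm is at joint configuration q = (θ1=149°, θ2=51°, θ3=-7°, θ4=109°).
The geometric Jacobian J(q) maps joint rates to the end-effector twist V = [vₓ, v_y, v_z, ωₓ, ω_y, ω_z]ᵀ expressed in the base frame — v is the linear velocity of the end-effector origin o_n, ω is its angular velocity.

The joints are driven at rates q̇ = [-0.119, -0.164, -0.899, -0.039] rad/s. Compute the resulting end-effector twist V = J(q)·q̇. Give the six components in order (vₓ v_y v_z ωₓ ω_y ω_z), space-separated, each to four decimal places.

0.2893 0.5164 0.2896 0.6608 -0.2509 -0.6885

o_n = [-1.7013, 0.6277, 0.3882]
J₁: ẑ×o_n = [-0.6277, -1.7013, 0.0000], ω = ẑ
J2: z=[-0.5150, -0.8572, 0.0000] o=[-0.3429, 0.2060, 0.4900] → [0.0872, -0.0524, -1.3816, -0.5150, -0.8572, 0.0000]
J3: z=[-0.6661, 0.4003, 0.6293] o=[-0.8605, -0.0079, 0.0781] → [-0.2759, -0.3225, -0.0869, -0.6661, 0.4003, 0.6293]
J4: z=[0.5769, 0.8113, 0.0947] o=[-1.3837, 0.4017, -0.2436] → [0.4912, -0.3946, 0.3881, 0.5769, 0.8113, 0.0947]
V = J·q̇ = [0.2893, 0.5164, 0.2896, 0.6608, -0.2509, -0.6885]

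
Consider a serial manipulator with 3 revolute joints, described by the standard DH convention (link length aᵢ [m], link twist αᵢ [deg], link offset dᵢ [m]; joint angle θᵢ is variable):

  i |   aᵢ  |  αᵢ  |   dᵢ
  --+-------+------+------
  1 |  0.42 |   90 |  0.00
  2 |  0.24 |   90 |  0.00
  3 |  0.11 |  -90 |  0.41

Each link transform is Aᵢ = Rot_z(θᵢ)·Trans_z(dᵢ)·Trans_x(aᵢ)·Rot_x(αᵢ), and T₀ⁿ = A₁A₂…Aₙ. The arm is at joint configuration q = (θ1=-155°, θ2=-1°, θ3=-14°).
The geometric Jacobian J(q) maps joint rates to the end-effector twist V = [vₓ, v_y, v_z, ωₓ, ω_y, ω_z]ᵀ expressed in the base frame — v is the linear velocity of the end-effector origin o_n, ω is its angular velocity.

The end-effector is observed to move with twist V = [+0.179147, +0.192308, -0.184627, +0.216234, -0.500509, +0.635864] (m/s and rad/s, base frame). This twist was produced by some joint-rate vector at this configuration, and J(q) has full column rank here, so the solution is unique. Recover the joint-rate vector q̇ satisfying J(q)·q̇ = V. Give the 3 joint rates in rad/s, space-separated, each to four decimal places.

o_n = [-0.6771, -0.3451, -0.4160]
J₁: ẑ×o_n = [0.3451, -0.6771, 0.0000], ω = ẑ
J2: z=[-0.4226, 0.9063, 0.0000] o=[-0.3806, -0.1775, 0.0000] → [-0.3770, -0.1758, 0.3395, -0.4226, 0.9063, 0.0000]
J3: z=[0.0158, 0.0074, -0.9998] o=[-0.5981, -0.2789, -0.0042] → [-0.0692, 0.0855, -0.0005, 0.0158, 0.0074, -0.9998]
q̇ = J⁺·V = [-0.2550, -0.5450, -0.8910]

-0.2550 -0.5450 -0.8910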